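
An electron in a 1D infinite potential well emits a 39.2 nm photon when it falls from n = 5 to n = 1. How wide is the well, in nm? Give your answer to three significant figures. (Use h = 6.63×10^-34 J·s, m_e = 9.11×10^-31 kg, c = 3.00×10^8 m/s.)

The photon carries ΔE = hc/λ = 6.63×10^-34·3.00×10^8/3.92×10^-8 m = 5.074×10^-18 J.
Since ΔE = (5² − 1²)E_1, E_1 = 2.114×10^-19 J, and L = h/√(8m_eE_1) = 5.34×10^-10 m = 0.534 nm.

L = 0.534 nm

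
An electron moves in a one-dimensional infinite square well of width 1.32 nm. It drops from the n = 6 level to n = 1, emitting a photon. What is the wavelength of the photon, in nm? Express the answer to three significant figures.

E_1 = h²/(8m_eL²) = 3.458×10^-20 J, so ΔE = (6² − 1²)E_1 = 1.210×10^-18 J.
λ = hc/ΔE = (6.626×10^-34·2.998×10^8)/1.210×10^-18 = 1.64×10^-7 m = 164 nm.

λ = 164 nm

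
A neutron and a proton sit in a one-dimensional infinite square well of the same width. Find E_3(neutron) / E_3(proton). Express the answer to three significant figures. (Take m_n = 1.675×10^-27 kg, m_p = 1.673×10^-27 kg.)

E_n ∝ 1/m at fixed n and L, so the ratio is m_p/m_n = 1.673×10^-27/1.675×10^-27 = 0.999.

0.999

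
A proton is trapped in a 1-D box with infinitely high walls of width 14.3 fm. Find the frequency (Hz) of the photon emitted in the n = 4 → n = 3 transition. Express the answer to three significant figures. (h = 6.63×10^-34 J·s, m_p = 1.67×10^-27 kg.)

f = 1.70×10^21 Hz

E_1 = h²/(8m_pL²) = 1.609×10^-13 J and ΔE = (4² − 3²)E_1 = 1.126×10^-12 J.
f = ΔE/h = 1.126×10^-12/6.63×10^-34 = 1.70×10^21 Hz.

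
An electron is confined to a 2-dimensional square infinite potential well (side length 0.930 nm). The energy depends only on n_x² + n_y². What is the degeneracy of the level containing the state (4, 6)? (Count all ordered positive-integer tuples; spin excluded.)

The level has n_x² + n_y² = 52. The ordered positive-integer solutions are (4, 6), (6, 4).
That gives 2 states.

degeneracy = 2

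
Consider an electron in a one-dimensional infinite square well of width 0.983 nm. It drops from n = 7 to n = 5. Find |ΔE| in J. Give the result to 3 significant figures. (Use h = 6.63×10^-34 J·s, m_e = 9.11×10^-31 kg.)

E_1 = h²/(8m_eL²) = 6.242×10^-20 J.
|ΔE| = |7² − 5²|·E_1 = 24·6.242×10^-20 J = 1.50×10^-18 J.

|ΔE| = 1.50×10^-18 J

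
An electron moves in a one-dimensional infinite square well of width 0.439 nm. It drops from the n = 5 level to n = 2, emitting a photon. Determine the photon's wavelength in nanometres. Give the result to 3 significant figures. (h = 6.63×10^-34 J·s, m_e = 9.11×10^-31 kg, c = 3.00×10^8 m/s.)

E_1 = h²/(8m_eL²) = 3.130×10^-19 J, so ΔE = (5² − 2²)E_1 = 6.573×10^-18 J.
λ = hc/ΔE = (6.63×10^-34·3.00×10^8)/6.573×10^-18 = 3.03×10^-8 m = 30.3 nm.

λ = 30.3 nm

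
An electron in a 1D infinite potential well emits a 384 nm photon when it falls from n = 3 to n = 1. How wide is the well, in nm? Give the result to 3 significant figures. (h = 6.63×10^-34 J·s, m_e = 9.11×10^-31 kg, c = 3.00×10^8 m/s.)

L = 0.965 nm

The photon carries ΔE = hc/λ = 6.63×10^-34·3.00×10^8/3.84×10^-7 m = 5.180×10^-19 J.
Since ΔE = (3² − 1²)E_1, E_1 = 6.475×10^-20 J, and L = h/√(8m_eE_1) = 9.65×10^-10 m = 0.965 nm.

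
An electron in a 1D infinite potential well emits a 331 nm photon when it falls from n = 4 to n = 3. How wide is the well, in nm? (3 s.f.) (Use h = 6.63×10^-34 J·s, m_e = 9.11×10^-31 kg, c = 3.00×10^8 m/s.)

L = 0.838 nm

The photon carries ΔE = hc/λ = 6.63×10^-34·3.00×10^8/3.31×10^-7 m = 6.009×10^-19 J.
Since ΔE = (4² − 3²)E_1, E_1 = 8.584×10^-20 J, and L = h/√(8m_eE_1) = 8.38×10^-10 m = 0.838 nm.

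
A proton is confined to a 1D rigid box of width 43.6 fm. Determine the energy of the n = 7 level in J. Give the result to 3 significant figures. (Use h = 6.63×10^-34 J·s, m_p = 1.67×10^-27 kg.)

E_7 = 8.48×10^-13 J

For an infinite well E_n = n²h²/(8m_pL²), so E_1 = h²/(8m_pL²) = (6.63×10^-34)²/(8·1.67×10^-27·(4.36×10^-14 m)²) = 1.731×10^-14 J.
Then E_7 = 7²·E_1 = 49·1.731×10^-14 J = 8.48×10^-13 J.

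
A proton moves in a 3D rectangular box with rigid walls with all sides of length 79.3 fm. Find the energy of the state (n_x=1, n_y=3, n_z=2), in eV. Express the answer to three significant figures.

E = 4.56×10^5 eV

For a 3D rectangular well E = (h²/8m_p)·Σ n_i²/L_i² = (6.626×10^-34)²/(8·1.673×10^-27) · [1²/(79.3 fm)² + 3²/(79.3 fm)² + 2²/(79.3 fm)²].
Evaluating gives E = 7.303×10^-14 J = 4.56×10^5 eV.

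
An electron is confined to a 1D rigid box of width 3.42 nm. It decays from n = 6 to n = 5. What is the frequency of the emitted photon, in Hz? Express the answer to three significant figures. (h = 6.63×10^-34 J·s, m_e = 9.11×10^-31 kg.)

E_1 = h²/(8m_eL²) = 5.157×10^-21 J and ΔE = (6² − 5²)E_1 = 5.673×10^-20 J.
f = ΔE/h = 5.673×10^-20/6.63×10^-34 = 8.56×10^13 Hz.

f = 8.56×10^13 Hz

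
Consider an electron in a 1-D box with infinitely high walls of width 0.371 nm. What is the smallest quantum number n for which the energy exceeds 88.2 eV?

E_1 = h²/(8m_eL²) = 4.377×10^-19 J = 2.732 eV.
Need n² > 88.2/2.732 = 32.28, i.e. n > 5.682.
The smallest integer satisfying this is n = 6.

n = 6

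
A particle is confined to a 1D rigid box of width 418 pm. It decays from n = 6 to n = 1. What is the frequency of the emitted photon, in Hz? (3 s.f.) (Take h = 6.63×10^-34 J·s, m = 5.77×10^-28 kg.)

f = 2.88×10^13 Hz

E_1 = h²/(8mL²) = 5.450×10^-22 J and ΔE = (6² − 1²)E_1 = 1.907×10^-20 J.
f = ΔE/h = 1.907×10^-20/6.63×10^-34 = 2.88×10^13 Hz.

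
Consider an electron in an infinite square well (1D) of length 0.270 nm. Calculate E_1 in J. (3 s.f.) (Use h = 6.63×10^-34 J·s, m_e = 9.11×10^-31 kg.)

For an infinite well E_n = n²h²/(8m_eL²), so E_1 = h²/(8m_eL²) = (6.63×10^-34)²/(8·9.11×10^-31·(2.70×10^-10 m)²) = 8.274×10^-19 J.

E_1 = 8.27×10^-19 J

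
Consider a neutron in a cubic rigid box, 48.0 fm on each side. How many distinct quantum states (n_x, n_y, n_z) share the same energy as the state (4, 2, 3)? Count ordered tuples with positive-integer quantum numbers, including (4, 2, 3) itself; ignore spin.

degeneracy = 6

The level has n_x² + n_y² + n_z² = 29. The ordered positive-integer solutions are (2, 3, 4), (2, 4, 3), (3, 2, 4), (3, 4, 2), (4, 2, 3), (4, 3, 2).
That gives 6 states.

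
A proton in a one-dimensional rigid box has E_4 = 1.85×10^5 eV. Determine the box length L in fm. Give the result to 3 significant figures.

From E_n = n²h²/(8m_pL²), L = n·h/√(8m_pE_n).
E_4 = 1.85×10^5 eV = 2.964×10^-14 J, so L = 4·6.626×10^-34/√(8·1.673×10^-27·2.964×10^-14) = 1.33×10^-13 m = 133 fm.

L = 133 fm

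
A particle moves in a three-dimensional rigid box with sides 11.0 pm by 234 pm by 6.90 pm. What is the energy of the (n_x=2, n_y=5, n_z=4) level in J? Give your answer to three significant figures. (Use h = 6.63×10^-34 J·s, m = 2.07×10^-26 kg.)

E = 9.81×10^-19 J

For a 3D rectangular well E = (h²/8m)·Σ n_i²/L_i² = (6.63×10^-34)²/(8·2.07×10^-26) · [2²/(11.0 pm)² + 5²/(234 pm)² + 4²/(6.90 pm)²].
Evaluating gives E = 9.81×10^-19 J.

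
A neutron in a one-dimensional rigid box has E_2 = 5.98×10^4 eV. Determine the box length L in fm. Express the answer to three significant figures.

From E_n = n²h²/(8m_nL²), L = n·h/√(8m_nE_n).
E_2 = 5.98×10^4 eV = 9.580×10^-15 J, so L = 2·6.626×10^-34/√(8·1.675×10^-27·9.580×10^-15) = 1.17×10^-13 m = 117 fm.

L = 117 fm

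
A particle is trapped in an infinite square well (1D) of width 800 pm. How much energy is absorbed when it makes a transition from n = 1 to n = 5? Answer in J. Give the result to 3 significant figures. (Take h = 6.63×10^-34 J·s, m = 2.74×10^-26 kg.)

E_1 = h²/(8mL²) = 3.133×10^-24 J.
|ΔE| = |1² − 5²|·E_1 = 24·3.133×10^-24 J = 7.52×10^-23 J.

|ΔE| = 7.52×10^-23 J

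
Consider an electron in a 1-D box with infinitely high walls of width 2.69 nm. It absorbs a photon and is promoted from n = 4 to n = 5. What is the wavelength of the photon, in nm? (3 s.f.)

λ = 2.65×10^3 nm

E_1 = h²/(8m_eL²) = 8.326×10^-21 J, so ΔE = (5² − 4²)E_1 = 7.493×10^-20 J.
λ = hc/ΔE = (6.626×10^-34·2.998×10^8)/7.493×10^-20 = 2.65×10^-6 m = 2.65×10^3 nm.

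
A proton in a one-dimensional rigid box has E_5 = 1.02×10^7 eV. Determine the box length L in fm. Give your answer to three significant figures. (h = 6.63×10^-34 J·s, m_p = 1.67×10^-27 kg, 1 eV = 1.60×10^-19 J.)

L = 22.5 fm

From E_n = n²h²/(8m_pL²), L = n·h/√(8m_pE_n).
E_5 = 1.02×10^7 eV = 1.632×10^-12 J, so L = 5·6.63×10^-34/√(8·1.67×10^-27·1.632×10^-12) = 2.25×10^-14 m = 22.5 fm.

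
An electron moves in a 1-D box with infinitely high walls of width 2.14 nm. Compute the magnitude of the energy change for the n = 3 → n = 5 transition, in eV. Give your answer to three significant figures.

|ΔE| = 1.31 eV

E_1 = h²/(8m_eL²) = 1.316×10^-20 J.
|ΔE| = |3² − 5²|·E_1 = 16·1.316×10^-20 J = 2.106×10^-19 J = 1.31 eV.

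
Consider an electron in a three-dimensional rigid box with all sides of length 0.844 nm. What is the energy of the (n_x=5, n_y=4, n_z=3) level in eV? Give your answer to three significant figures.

E = 26.4 eV

For a 3D rectangular well E = (h²/8m_e)·Σ n_i²/L_i² = (6.626×10^-34)²/(8·9.109×10^-31) · [5²/(0.844 nm)² + 4²/(0.844 nm)² + 3²/(0.844 nm)²].
Evaluating gives E = 4.229×10^-18 J = 26.4 eV.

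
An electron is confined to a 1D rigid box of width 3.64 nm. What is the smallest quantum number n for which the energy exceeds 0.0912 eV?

n = 2

E_1 = h²/(8m_eL²) = 4.547×10^-21 J = 0.02838 eV.
Need n² > 0.0912/0.02838 = 3.214, i.e. n > 1.793.
The smallest integer satisfying this is n = 2.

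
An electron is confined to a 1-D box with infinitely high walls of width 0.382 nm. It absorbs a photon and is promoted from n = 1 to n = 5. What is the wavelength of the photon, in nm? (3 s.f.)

λ = 20.0 nm

E_1 = h²/(8m_eL²) = 4.129×10^-19 J, so ΔE = (5² − 1²)E_1 = 9.910×10^-18 J.
λ = hc/ΔE = (6.626×10^-34·2.998×10^8)/9.910×10^-18 = 2.00×10^-8 m = 20.0 nm.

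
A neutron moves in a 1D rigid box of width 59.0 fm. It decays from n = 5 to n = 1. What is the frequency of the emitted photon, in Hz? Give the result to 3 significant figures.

f = 3.41×10^20 Hz

E_1 = h²/(8m_nL²) = 9.412×10^-15 J and ΔE = (5² − 1²)E_1 = 2.259×10^-13 J.
f = ΔE/h = 2.259×10^-13/6.626×10^-34 = 3.41×10^20 Hz.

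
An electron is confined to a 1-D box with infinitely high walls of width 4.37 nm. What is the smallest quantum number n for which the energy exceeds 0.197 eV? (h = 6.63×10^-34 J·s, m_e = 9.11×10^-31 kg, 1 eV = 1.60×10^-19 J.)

n = 4

E_1 = h²/(8m_eL²) = 3.158×10^-21 J = 0.01974 eV.
Need n² > 0.197/0.01974 = 9.980, i.e. n > 3.159.
The smallest integer satisfying this is n = 4.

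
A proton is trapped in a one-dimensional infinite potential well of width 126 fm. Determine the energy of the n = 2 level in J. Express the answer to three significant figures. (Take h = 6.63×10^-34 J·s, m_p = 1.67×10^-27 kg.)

For an infinite well E_n = n²h²/(8m_pL²), so E_1 = h²/(8m_pL²) = (6.63×10^-34)²/(8·1.67×10^-27·(1.26×10^-13 m)²) = 2.072×10^-15 J.
Then E_2 = 2²·E_1 = 4·2.072×10^-15 J = 8.29×10^-15 J.

E_2 = 8.29×10^-15 J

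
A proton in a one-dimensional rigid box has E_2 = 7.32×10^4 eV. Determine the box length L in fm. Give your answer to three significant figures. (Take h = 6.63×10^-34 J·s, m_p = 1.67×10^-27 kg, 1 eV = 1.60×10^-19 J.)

L = 106 fm

From E_n = n²h²/(8m_pL²), L = n·h/√(8m_pE_n).
E_2 = 7.32×10^4 eV = 1.171×10^-14 J, so L = 2·6.63×10^-34/√(8·1.67×10^-27·1.171×10^-14) = 1.06×10^-13 m = 106 fm.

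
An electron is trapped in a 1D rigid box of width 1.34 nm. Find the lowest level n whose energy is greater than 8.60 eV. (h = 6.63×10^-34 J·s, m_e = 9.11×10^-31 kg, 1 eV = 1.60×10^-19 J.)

n = 7

E_1 = h²/(8m_eL²) = 3.359×10^-20 J = 0.2099 eV.
Need n² > 8.60/0.2099 = 40.97, i.e. n > 6.401.
The smallest integer satisfying this is n = 7.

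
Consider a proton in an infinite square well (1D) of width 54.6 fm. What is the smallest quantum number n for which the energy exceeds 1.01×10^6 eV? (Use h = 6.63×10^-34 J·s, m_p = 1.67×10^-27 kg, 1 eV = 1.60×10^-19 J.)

E_1 = h²/(8m_pL²) = 1.104×10^-14 J = 6.900×10^4 eV.
Need n² > 1.01×10^6/6.900×10^4 = 14.64, i.e. n > 3.826.
The smallest integer satisfying this is n = 4.

n = 4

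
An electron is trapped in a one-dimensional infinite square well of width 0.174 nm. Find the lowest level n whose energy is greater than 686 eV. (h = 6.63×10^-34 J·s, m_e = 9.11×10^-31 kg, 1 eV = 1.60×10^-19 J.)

n = 8

E_1 = h²/(8m_eL²) = 1.992×10^-18 J = 12.45 eV.
Need n² > 686/12.45 = 55.10, i.e. n > 7.423.
The smallest integer satisfying this is n = 8.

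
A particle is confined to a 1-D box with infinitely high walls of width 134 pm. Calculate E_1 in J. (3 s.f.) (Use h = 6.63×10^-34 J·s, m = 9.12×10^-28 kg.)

For an infinite well E_n = n²h²/(8mL²), so E_1 = h²/(8mL²) = (6.63×10^-34)²/(8·9.12×10^-28·(1.34×10^-10 m)²) = 3.355×10^-21 J.

E_1 = 3.36×10^-21 J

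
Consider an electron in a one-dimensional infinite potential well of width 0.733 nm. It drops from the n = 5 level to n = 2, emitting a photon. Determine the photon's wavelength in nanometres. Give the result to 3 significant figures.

λ = 84.4 nm

E_1 = h²/(8m_eL²) = 1.121×10^-19 J, so ΔE = (5² − 2²)E_1 = 2.354×10^-18 J.
λ = hc/ΔE = (6.626×10^-34·2.998×10^8)/2.354×10^-18 = 8.44×10^-8 m = 84.4 nm.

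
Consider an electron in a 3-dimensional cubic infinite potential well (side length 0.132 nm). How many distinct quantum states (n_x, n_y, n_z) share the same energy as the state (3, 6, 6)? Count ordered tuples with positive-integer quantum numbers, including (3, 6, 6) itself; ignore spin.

The level has n_x² + n_y² + n_z² = 81. The ordered positive-integer solutions are (1, 4, 8), (1, 8, 4), (3, 6, 6), (4, 1, 8), (4, 4, 7), (4, 7, 4), (4, 8, 1), (6, 3, 6), (6, 6, 3), (7, 4, 4), (8, 1, 4), (8, 4, 1).
That gives 12 states.

degeneracy = 12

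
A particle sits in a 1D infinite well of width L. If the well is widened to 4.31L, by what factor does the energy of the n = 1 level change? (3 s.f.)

E_n ∝ 1/L², so the energy scales by 1/4.31² = 0.0538.

0.0538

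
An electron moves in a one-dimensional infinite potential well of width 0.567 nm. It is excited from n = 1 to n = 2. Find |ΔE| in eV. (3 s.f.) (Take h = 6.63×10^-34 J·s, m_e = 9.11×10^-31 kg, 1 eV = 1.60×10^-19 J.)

E_1 = h²/(8m_eL²) = 1.876×10^-19 J.
|ΔE| = |1² − 2²|·E_1 = 3·1.876×10^-19 J = 5.628×10^-19 J = 3.52 eV.

|ΔE| = 3.52 eV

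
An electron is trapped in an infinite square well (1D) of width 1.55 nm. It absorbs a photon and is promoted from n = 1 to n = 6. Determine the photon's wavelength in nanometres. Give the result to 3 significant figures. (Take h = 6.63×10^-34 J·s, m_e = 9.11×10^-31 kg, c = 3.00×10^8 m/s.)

λ = 226 nm

E_1 = h²/(8m_eL²) = 2.510×10^-20 J, so ΔE = (6² − 1²)E_1 = 8.785×10^-19 J.
λ = hc/ΔE = (6.63×10^-34·3.00×10^8)/8.785×10^-19 = 2.26×10^-7 m = 226 nm.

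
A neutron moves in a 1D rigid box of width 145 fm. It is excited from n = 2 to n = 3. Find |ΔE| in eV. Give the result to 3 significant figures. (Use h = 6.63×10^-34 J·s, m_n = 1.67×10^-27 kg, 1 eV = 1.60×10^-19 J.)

|ΔE| = 4.89×10^4 eV

E_1 = h²/(8m_nL²) = 1.565×10^-15 J.
|ΔE| = |2² − 3²|·E_1 = 5·1.565×10^-15 J = 7.825×10^-15 J = 4.89×10^4 eV.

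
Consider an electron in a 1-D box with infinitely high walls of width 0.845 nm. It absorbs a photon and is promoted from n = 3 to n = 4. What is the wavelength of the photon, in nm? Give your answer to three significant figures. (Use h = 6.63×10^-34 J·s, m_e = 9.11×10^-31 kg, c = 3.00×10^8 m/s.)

λ = 336 nm

E_1 = h²/(8m_eL²) = 8.447×10^-20 J, so ΔE = (4² − 3²)E_1 = 5.913×10^-19 J.
λ = hc/ΔE = (6.63×10^-34·3.00×10^8)/5.913×10^-19 = 3.36×10^-7 m = 336 nm.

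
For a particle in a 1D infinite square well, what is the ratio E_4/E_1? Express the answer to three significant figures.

16.0

E_n ∝ n², so E_4/E_1 = 4²/1² = 16/1 = 16.0.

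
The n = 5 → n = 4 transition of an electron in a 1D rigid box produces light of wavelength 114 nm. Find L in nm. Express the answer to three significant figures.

L = 0.558 nm

The photon carries ΔE = hc/λ = 6.626×10^-34·2.998×10^8/1.14×10^-7 m = 1.743×10^-18 J.
Since ΔE = (5² − 4²)E_1, E_1 = 1.937×10^-19 J, and L = h/√(8m_eE_1) = 5.58×10^-10 m = 0.558 nm.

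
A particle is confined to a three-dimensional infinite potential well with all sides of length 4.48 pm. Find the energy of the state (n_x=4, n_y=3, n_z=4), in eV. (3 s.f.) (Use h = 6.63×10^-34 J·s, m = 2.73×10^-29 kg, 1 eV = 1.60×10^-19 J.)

E = 2.57×10^4 eV

For a 3D rectangular well E = (h²/8m)·Σ n_i²/L_i² = (6.63×10^-34)²/(8·2.73×10^-29) · [4²/(4.48 pm)² + 3²/(4.48 pm)² + 4²/(4.48 pm)²].
Evaluating gives E = 4.112×10^-15 J = 2.57×10^4 eV.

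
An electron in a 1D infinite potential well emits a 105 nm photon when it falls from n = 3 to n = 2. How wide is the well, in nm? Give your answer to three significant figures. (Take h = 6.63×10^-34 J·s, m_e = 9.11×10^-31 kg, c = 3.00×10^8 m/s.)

L = 0.399 nm

The photon carries ΔE = hc/λ = 6.63×10^-34·3.00×10^8/1.05×10^-7 m = 1.894×10^-18 J.
Since ΔE = (3² − 2²)E_1, E_1 = 3.788×10^-19 J, and L = h/√(8m_eE_1) = 3.99×10^-10 m = 0.399 nm.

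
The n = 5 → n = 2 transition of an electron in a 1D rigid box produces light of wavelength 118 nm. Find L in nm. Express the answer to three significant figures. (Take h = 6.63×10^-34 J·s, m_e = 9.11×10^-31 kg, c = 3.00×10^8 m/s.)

L = 0.867 nm

The photon carries ΔE = hc/λ = 6.63×10^-34·3.00×10^8/1.18×10^-7 m = 1.686×10^-18 J.
Since ΔE = (5² − 2²)E_1, E_1 = 8.029×10^-20 J, and L = h/√(8m_eE_1) = 8.67×10^-10 m = 0.867 nm.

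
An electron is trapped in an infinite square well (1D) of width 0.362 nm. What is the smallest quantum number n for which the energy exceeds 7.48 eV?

n = 2

E_1 = h²/(8m_eL²) = 4.598×10^-19 J = 2.870 eV.
Need n² > 7.48/2.870 = 2.606, i.e. n > 1.614.
The smallest integer satisfying this is n = 2.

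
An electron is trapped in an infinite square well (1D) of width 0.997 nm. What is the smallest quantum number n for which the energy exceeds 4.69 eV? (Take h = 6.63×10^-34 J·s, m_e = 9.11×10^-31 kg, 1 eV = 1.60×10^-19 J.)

n = 4

E_1 = h²/(8m_eL²) = 6.068×10^-20 J = 0.3792 eV.
Need n² > 4.69/0.3792 = 12.37, i.e. n > 3.517.
The smallest integer satisfying this is n = 4.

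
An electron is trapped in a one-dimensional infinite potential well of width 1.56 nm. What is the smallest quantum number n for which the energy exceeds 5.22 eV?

n = 6

E_1 = h²/(8m_eL²) = 2.476×10^-20 J = 0.1546 eV.
Need n² > 5.22/0.1546 = 33.76, i.e. n > 5.810.
The smallest integer satisfying this is n = 6.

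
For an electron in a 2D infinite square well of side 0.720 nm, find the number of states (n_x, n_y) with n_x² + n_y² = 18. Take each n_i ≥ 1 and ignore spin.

degeneracy = 1

The level has n_x² + n_y² = 18. The ordered positive-integer solutions are (3, 3).
That gives 1 state.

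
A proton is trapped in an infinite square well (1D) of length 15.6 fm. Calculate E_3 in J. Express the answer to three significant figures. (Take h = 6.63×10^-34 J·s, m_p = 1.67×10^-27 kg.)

E_3 = 1.22×10^-12 J

For an infinite well E_n = n²h²/(8m_pL²), so E_1 = h²/(8m_pL²) = (6.63×10^-34)²/(8·1.67×10^-27·(1.56×10^-14 m)²) = 1.352×10^-13 J.
Then E_3 = 3²·E_1 = 9·1.352×10^-13 J = 1.22×10^-12 J.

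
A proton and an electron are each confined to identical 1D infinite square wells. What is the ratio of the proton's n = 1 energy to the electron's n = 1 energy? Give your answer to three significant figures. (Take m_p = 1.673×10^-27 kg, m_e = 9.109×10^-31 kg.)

E_n ∝ 1/m at fixed n and L, so the ratio is m_e/m_p = 9.109×10^-31/1.673×10^-27 = 5.44×10^-4.

5.44×10^-4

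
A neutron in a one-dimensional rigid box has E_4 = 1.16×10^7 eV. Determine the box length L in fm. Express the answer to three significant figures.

L = 16.8 fm

From E_n = n²h²/(8m_nL²), L = n·h/√(8m_nE_n).
E_4 = 1.16×10^7 eV = 1.858×10^-12 J, so L = 4·6.626×10^-34/√(8·1.675×10^-27·1.858×10^-12) = 1.68×10^-14 m = 16.8 fm.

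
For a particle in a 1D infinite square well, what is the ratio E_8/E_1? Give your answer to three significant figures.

64.0

E_n ∝ n², so E_8/E_1 = 8²/1² = 64/1 = 64.0.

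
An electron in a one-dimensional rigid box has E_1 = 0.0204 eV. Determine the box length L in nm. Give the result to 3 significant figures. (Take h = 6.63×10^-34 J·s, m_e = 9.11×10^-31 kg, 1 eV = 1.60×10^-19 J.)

From E_n = n²h²/(8m_eL²), L = n·h/√(8m_eE_n).
E_1 = 0.0204 eV = 3.264×10^-21 J, so L = 1·6.63×10^-34/√(8·9.11×10^-31·3.264×10^-21) = 4.30×10^-9 m = 4.30 nm.

L = 4.30 nm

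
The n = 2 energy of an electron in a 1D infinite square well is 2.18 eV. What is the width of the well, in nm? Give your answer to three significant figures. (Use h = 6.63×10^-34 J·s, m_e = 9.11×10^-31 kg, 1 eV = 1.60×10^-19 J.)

From E_n = n²h²/(8m_eL²), L = n·h/√(8m_eE_n).
E_2 = 2.18 eV = 3.488×10^-19 J, so L = 2·6.63×10^-34/√(8·9.11×10^-31·3.488×10^-19) = 8.32×10^-10 m = 0.832 nm.

L = 0.832 nm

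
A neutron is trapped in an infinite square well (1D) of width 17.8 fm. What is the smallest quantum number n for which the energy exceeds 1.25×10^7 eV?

E_1 = h²/(8m_nL²) = 1.034×10^-13 J = 6.454×10^5 eV.
Need n² > 1.25×10^7/6.454×10^5 = 19.37, i.e. n > 4.401.
The smallest integer satisfying this is n = 5.

n = 5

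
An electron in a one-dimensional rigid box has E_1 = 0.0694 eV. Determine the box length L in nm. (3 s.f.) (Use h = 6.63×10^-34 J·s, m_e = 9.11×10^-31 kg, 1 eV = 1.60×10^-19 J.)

L = 2.33 nm

From E_n = n²h²/(8m_eL²), L = n·h/√(8m_eE_n).
E_1 = 0.0694 eV = 1.110×10^-20 J, so L = 1·6.63×10^-34/√(8·9.11×10^-31·1.110×10^-20) = 2.33×10^-9 m = 2.33 nm.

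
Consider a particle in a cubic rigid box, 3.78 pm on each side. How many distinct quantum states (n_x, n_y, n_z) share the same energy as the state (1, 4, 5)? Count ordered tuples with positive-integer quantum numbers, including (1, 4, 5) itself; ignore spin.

The level has n_x² + n_y² + n_z² = 42. The ordered positive-integer solutions are (1, 4, 5), (1, 5, 4), (4, 1, 5), (4, 5, 1), (5, 1, 4), (5, 4, 1).
That gives 6 states.

degeneracy = 6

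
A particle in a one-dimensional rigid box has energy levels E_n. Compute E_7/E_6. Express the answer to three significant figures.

1.36

E_n ∝ n², so E_7/E_6 = 7²/6² = 49/36 = 1.36.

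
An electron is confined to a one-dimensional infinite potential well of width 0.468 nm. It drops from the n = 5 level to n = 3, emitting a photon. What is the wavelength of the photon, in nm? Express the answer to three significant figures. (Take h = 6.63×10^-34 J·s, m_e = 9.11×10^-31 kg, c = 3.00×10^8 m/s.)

E_1 = h²/(8m_eL²) = 2.754×10^-19 J, so ΔE = (5² − 3²)E_1 = 4.406×10^-18 J.
λ = hc/ΔE = (6.63×10^-34·3.00×10^8)/4.406×10^-18 = 4.51×10^-8 m = 45.1 nm.

λ = 45.1 nm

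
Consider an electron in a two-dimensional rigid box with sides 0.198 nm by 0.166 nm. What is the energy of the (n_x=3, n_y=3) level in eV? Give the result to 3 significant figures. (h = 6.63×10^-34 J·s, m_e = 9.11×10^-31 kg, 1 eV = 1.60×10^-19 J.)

For a 2D rectangular well E = (h²/8m_e)·Σ n_i²/L_i² = (6.63×10^-34)²/(8·9.11×10^-31) · [3²/(0.198 nm)² + 3²/(0.166 nm)²].
Evaluating gives E = 3.355×10^-17 J = 210 eV.

E = 210 eV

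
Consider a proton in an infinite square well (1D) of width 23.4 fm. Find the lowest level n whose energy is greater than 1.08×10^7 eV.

E_1 = h²/(8m_pL²) = 5.991×10^-14 J = 3.740×10^5 eV.
Need n² > 1.08×10^7/3.740×10^5 = 28.88, i.e. n > 5.374.
The smallest integer satisfying this is n = 6.

n = 6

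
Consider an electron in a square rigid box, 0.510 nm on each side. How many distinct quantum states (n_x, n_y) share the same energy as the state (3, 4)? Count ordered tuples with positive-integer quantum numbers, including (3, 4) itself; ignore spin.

The level has n_x² + n_y² = 25. The ordered positive-integer solutions are (3, 4), (4, 3).
That gives 2 states.

degeneracy = 2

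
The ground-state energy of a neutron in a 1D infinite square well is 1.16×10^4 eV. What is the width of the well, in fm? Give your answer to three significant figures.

L = 133 fm

From E_n = n²h²/(8m_nL²), L = n·h/√(8m_nE_n).
E_1 = 1.16×10^4 eV = 1.858×10^-15 J, so L = 1·6.626×10^-34/√(8·1.675×10^-27·1.858×10^-15) = 1.33×10^-13 m = 133 fm.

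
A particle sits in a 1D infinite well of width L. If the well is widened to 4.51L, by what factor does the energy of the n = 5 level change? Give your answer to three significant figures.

E_n ∝ 1/L², so the energy scales by 1/4.51² = 0.0492.

0.0492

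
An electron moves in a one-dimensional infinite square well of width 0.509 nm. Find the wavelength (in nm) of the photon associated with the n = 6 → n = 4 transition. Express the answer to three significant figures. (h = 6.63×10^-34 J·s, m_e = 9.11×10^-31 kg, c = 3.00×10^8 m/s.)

λ = 42.7 nm

E_1 = h²/(8m_eL²) = 2.328×10^-19 J, so ΔE = (6² − 4²)E_1 = 4.656×10^-18 J.
λ = hc/ΔE = (6.63×10^-34·3.00×10^8)/4.656×10^-18 = 4.27×10^-8 m = 42.7 nm.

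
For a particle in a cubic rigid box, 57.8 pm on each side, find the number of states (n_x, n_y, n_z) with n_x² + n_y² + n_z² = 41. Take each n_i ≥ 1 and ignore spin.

The level has n_x² + n_y² + n_z² = 41. The ordered positive-integer solutions are (1, 2, 6), (1, 6, 2), (2, 1, 6), (2, 6, 1), (3, 4, 4), (4, 3, 4), (4, 4, 3), (6, 1, 2), (6, 2, 1).
That gives 9 states.

degeneracy = 9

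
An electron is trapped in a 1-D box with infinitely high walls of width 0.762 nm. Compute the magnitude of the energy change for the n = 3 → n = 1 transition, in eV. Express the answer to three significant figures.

|ΔE| = 5.18 eV

E_1 = h²/(8m_eL²) = 1.038×10^-19 J.
|ΔE| = |3² − 1²|·E_1 = 8·1.038×10^-19 J = 8.304×10^-19 J = 5.18 eV.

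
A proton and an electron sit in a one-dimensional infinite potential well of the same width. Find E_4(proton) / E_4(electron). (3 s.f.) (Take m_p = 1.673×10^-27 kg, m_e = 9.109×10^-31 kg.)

5.44×10^-4

E_n ∝ 1/m at fixed n and L, so the ratio is m_e/m_p = 9.109×10^-31/1.673×10^-27 = 5.44×10^-4.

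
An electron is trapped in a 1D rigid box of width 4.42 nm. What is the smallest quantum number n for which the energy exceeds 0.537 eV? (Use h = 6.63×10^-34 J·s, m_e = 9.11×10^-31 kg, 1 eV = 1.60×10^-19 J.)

n = 6

E_1 = h²/(8m_eL²) = 3.087×10^-21 J = 0.01929 eV.
Need n² > 0.537/0.01929 = 27.84, i.e. n > 5.276.
The smallest integer satisfying this is n = 6.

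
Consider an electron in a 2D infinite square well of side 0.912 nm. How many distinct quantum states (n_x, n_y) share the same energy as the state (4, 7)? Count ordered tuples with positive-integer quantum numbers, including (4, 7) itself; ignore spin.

The level has n_x² + n_y² = 65. The ordered positive-integer solutions are (1, 8), (4, 7), (7, 4), (8, 1).
That gives 4 states.

degeneracy = 4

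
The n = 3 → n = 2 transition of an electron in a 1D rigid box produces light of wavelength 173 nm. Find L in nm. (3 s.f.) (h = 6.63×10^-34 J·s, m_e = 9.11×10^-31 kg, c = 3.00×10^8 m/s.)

L = 0.512 nm

The photon carries ΔE = hc/λ = 6.63×10^-34·3.00×10^8/1.73×10^-7 m = 1.150×10^-18 J.
Since ΔE = (3² − 2²)E_1, E_1 = 2.300×10^-19 J, and L = h/√(8m_eE_1) = 5.12×10^-10 m = 0.512 nm.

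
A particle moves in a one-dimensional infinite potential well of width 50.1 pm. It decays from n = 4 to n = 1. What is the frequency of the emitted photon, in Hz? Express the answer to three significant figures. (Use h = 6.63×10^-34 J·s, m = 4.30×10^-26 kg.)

f = 1.15×10^13 Hz

E_1 = h²/(8mL²) = 5.091×10^-22 J and ΔE = (4² − 1²)E_1 = 7.636×10^-21 J.
f = ΔE/h = 7.636×10^-21/6.63×10^-34 = 1.15×10^13 Hz.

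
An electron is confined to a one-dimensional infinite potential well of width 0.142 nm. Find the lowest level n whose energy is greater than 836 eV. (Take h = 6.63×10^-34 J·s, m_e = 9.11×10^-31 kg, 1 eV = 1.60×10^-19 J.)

n = 7

E_1 = h²/(8m_eL²) = 2.991×10^-18 J = 18.69 eV.
Need n² > 836/18.69 = 44.73, i.e. n > 6.688.
The smallest integer satisfying this is n = 7.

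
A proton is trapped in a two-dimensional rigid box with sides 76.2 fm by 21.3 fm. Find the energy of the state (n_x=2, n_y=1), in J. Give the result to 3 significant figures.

For a 2D rectangular well E = (h²/8m_p)·Σ n_i²/L_i² = (6.626×10^-34)²/(8·1.673×10^-27) · [2²/(76.2 fm)² + 1²/(21.3 fm)²].
Evaluating gives E = 9.49×10^-14 J.

E = 9.49×10^-14 J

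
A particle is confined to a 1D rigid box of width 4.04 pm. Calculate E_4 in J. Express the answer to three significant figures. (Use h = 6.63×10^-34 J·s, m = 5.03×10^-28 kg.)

E_4 = 1.07×10^-16 J

For an infinite well E_n = n²h²/(8mL²), so E_1 = h²/(8mL²) = (6.63×10^-34)²/(8·5.03×10^-28·(4.04×10^-12 m)²) = 6.693×10^-18 J.
Then E_4 = 4²·E_1 = 16·6.693×10^-18 J = 1.07×10^-16 J.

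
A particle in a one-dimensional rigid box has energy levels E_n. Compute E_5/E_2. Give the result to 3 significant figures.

6.25

E_n ∝ n², so E_5/E_2 = 5²/2² = 25/4 = 6.25.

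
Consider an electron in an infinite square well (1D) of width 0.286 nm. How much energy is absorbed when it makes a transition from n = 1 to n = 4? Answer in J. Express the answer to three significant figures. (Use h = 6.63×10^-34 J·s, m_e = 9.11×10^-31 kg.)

E_1 = h²/(8m_eL²) = 7.374×10^-19 J.
|ΔE| = |1² − 4²|·E_1 = 15·7.374×10^-19 J = 1.11×10^-17 J.

|ΔE| = 1.11×10^-17 J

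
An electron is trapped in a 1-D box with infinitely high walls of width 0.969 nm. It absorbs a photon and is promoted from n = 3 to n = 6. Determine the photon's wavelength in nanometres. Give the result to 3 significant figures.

λ = 115 nm

E_1 = h²/(8m_eL²) = 6.416×10^-20 J, so ΔE = (6² − 3²)E_1 = 1.732×10^-18 J.
λ = hc/ΔE = (6.626×10^-34·2.998×10^8)/1.732×10^-18 = 1.15×10^-7 m = 115 nm.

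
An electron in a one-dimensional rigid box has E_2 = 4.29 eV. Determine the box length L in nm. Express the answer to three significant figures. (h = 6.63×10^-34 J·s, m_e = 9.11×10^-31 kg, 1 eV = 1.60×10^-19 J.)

L = 0.593 nm

From E_n = n²h²/(8m_eL²), L = n·h/√(8m_eE_n).
E_2 = 4.29 eV = 6.864×10^-19 J, so L = 2·6.63×10^-34/√(8·9.11×10^-31·6.864×10^-19) = 5.93×10^-10 m = 0.593 nm.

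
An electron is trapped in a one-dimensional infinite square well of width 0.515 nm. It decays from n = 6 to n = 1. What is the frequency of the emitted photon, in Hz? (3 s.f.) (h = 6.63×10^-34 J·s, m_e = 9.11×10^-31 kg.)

f = 1.20×10^16 Hz

E_1 = h²/(8m_eL²) = 2.274×10^-19 J and ΔE = (6² − 1²)E_1 = 7.959×10^-18 J.
f = ΔE/h = 7.959×10^-18/6.63×10^-34 = 1.20×10^16 Hz.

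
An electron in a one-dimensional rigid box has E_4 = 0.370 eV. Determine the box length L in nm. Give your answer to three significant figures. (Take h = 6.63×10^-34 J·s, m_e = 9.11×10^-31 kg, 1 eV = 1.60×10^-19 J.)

From E_n = n²h²/(8m_eL²), L = n·h/√(8m_eE_n).
E_4 = 0.370 eV = 5.920×10^-20 J, so L = 4·6.63×10^-34/√(8·9.11×10^-31·5.920×10^-20) = 4.04×10^-9 m = 4.04 nm.

L = 4.04 nm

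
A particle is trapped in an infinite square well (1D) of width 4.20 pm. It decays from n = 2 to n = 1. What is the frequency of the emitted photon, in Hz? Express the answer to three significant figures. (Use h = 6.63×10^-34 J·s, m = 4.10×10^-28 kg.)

E_1 = h²/(8mL²) = 7.597×10^-18 J and ΔE = (2² − 1²)E_1 = 2.279×10^-17 J.
f = ΔE/h = 2.279×10^-17/6.63×10^-34 = 3.44×10^16 Hz.

f = 3.44×10^16 Hz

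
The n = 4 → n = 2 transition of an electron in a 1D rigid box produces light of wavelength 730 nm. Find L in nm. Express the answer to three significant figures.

L = 1.63 nm

The photon carries ΔE = hc/λ = 6.626×10^-34·2.998×10^8/7.30×10^-7 m = 2.721×10^-19 J.
Since ΔE = (4² − 2²)E_1, E_1 = 2.267×10^-20 J, and L = h/√(8m_eE_1) = 1.63×10^-9 m = 1.63 nm.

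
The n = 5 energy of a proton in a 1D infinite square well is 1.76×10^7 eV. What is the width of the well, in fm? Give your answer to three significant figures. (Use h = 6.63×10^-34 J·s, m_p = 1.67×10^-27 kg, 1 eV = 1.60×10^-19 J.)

From E_n = n²h²/(8m_pL²), L = n·h/√(8m_pE_n).
E_5 = 1.76×10^7 eV = 2.816×10^-12 J, so L = 5·6.63×10^-34/√(8·1.67×10^-27·2.816×10^-12) = 1.71×10^-14 m = 17.1 fm.

L = 17.1 fm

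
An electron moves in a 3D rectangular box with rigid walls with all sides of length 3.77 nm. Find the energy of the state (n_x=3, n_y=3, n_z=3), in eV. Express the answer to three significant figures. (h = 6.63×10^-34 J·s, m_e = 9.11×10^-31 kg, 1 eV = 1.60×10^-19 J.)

E = 0.716 eV

For a 3D rectangular well E = (h²/8m_e)·Σ n_i²/L_i² = (6.63×10^-34)²/(8·9.11×10^-31) · [3²/(3.77 nm)² + 3²/(3.77 nm)² + 3²/(3.77 nm)²].
Evaluating gives E = 1.146×10^-19 J = 0.716 eV.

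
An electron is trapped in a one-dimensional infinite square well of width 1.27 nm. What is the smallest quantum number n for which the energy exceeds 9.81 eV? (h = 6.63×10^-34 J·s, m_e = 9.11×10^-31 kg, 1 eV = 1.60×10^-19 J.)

n = 7

E_1 = h²/(8m_eL²) = 3.739×10^-20 J = 0.2337 eV.
Need n² > 9.81/0.2337 = 41.98, i.e. n > 6.479.
The smallest integer satisfying this is n = 7.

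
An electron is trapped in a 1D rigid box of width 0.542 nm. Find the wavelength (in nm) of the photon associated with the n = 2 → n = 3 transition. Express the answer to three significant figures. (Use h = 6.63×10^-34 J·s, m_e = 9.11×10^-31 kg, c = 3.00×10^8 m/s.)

E_1 = h²/(8m_eL²) = 2.053×10^-19 J, so ΔE = (3² − 2²)E_1 = 1.027×10^-18 J.
λ = hc/ΔE = (6.63×10^-34·3.00×10^8)/1.027×10^-18 = 1.94×10^-7 m = 194 nm.

λ = 194 nm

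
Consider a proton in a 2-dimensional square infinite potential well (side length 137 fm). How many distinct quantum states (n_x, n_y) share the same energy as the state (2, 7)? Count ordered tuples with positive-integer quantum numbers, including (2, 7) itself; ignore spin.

degeneracy = 2

The level has n_x² + n_y² = 53. The ordered positive-integer solutions are (2, 7), (7, 2).
That gives 2 states.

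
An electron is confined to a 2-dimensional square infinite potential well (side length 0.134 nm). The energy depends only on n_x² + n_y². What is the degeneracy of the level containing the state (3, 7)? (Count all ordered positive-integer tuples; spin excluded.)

The level has n_x² + n_y² = 58. The ordered positive-integer solutions are (3, 7), (7, 3).
That gives 2 states.

degeneracy = 2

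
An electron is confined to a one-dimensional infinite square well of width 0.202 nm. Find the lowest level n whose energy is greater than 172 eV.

n = 5

E_1 = h²/(8m_eL²) = 1.477×10^-18 J = 9.220 eV.
Need n² > 172/9.220 = 18.66, i.e. n > 4.320.
The smallest integer satisfying this is n = 5.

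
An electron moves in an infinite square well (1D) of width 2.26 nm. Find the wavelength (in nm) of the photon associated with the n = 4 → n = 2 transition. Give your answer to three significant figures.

E_1 = h²/(8m_eL²) = 1.180×10^-20 J, so ΔE = (4² − 2²)E_1 = 1.416×10^-19 J.
λ = hc/ΔE = (6.626×10^-34·2.998×10^8)/1.416×10^-19 = 1.40×10^-6 m = 1.40×10^3 nm.

λ = 1.40×10^3 nm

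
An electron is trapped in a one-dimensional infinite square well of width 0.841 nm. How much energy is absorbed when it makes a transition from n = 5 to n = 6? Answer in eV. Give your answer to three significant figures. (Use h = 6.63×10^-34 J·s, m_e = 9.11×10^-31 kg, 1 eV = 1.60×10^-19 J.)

E_1 = h²/(8m_eL²) = 8.528×10^-20 J.
|ΔE| = |5² − 6²|·E_1 = 11·8.528×10^-20 J = 9.381×10^-19 J = 5.86 eV.

|ΔE| = 5.86 eV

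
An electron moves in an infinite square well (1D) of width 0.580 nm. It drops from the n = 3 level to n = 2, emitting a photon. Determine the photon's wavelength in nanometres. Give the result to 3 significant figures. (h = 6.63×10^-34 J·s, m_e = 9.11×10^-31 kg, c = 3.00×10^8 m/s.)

λ = 222 nm

E_1 = h²/(8m_eL²) = 1.793×10^-19 J, so ΔE = (3² − 2²)E_1 = 8.965×10^-19 J.
λ = hc/ΔE = (6.63×10^-34·3.00×10^8)/8.965×10^-19 = 2.22×10^-7 m = 222 nm.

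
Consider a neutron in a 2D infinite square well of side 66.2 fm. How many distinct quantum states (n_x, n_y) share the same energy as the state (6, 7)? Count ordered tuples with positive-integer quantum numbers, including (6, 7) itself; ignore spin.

The level has n_x² + n_y² = 85. The ordered positive-integer solutions are (2, 9), (6, 7), (7, 6), (9, 2).
That gives 4 states.

degeneracy = 4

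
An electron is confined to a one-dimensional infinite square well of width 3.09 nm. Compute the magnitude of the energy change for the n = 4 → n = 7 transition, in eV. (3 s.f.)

|ΔE| = 1.30 eV

E_1 = h²/(8m_eL²) = 6.310×10^-21 J.
|ΔE| = |4² − 7²|·E_1 = 33·6.310×10^-21 J = 2.082×10^-19 J = 1.30 eV.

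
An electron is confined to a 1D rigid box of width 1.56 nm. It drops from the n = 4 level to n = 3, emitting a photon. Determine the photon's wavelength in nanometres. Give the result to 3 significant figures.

E_1 = h²/(8m_eL²) = 2.476×10^-20 J, so ΔE = (4² − 3²)E_1 = 1.733×10^-19 J.
λ = hc/ΔE = (6.626×10^-34·2.998×10^8)/1.733×10^-19 = 1.15×10^-6 m = 1.15×10^3 nm.

λ = 1.15×10^3 nm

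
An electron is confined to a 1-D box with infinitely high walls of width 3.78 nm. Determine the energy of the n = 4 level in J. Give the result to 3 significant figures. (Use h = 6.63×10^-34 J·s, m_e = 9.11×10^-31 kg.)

For an infinite well E_n = n²h²/(8m_eL²), so E_1 = h²/(8m_eL²) = (6.63×10^-34)²/(8·9.11×10^-31·(3.78×10^-9 m)²) = 4.221×10^-21 J.
Then E_4 = 4²·E_1 = 16·4.221×10^-21 J = 6.75×10^-20 J.

E_4 = 6.75×10^-20 J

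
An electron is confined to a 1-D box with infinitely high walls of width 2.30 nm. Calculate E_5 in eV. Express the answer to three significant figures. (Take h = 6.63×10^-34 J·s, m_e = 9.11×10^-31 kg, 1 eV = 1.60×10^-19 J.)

For an infinite well E_n = n²h²/(8m_eL²), so E_1 = h²/(8m_eL²) = (6.63×10^-34)²/(8·9.11×10^-31·(2.30×10^-9 m)²) = 1.140×10^-20 J.
Then E_5 = 5²·E_1 = 25·1.140×10^-20 J = 2.850×10^-19 J.
Converting, E_5 = 2.850×10^-19 J / (1.60×10^-19 J/eV) = 1.78 eV.

E_5 = 1.78 eV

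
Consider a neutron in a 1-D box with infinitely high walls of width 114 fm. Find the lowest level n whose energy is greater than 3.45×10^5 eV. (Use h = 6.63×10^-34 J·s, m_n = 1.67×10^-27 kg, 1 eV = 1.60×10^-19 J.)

n = 5

E_1 = h²/(8m_nL²) = 2.532×10^-15 J = 1.583×10^4 eV.
Need n² > 3.45×10^5/1.583×10^4 = 21.79, i.e. n > 4.668.
The smallest integer satisfying this is n = 5.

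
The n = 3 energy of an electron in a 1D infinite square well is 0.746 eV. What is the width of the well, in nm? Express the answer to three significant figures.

L = 2.13 nm

From E_n = n²h²/(8m_eL²), L = n·h/√(8m_eE_n).
E_3 = 0.746 eV = 1.195×10^-19 J, so L = 3·6.626×10^-34/√(8·9.109×10^-31·1.195×10^-19) = 2.13×10^-9 m = 2.13 nm.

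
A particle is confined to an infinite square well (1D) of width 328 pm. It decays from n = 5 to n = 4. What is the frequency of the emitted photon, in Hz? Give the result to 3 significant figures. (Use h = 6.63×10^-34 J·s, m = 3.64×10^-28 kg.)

f = 1.90×10^13 Hz

E_1 = h²/(8mL²) = 1.403×10^-21 J and ΔE = (5² − 4²)E_1 = 1.263×10^-20 J.
f = ΔE/h = 1.263×10^-20/6.63×10^-34 = 1.90×10^13 Hz.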